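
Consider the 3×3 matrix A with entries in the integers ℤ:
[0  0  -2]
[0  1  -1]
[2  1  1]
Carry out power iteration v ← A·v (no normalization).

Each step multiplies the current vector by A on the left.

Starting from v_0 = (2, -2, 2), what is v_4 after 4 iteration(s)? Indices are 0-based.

v_0 = (2, -2, 2).
v_1 = A·v_0 = (-4, -4, 4).
v_2 = A·v_1 = (-8, -8, -8).
v_3 = A·v_2 = (16, 0, -32).
v_4 = A·v_3 = (64, 32, 0).

v_4 = (64, 32, 0)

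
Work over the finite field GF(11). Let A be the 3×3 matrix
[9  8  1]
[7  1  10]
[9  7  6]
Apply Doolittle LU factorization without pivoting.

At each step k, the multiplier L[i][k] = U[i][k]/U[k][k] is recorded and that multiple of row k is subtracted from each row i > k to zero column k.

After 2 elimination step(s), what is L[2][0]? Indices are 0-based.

k=0: U[0][0]=9
  eliminate (1,0): mult=2, new row 1: (0, 7, 8); set L[1][0]=2
  eliminate (2,0): mult=1, new row 2: (0, 10, 5); set L[2][0]=1
k=1: U[1][1]=7
  eliminate (2,1): mult=3, new row 2: (0, 0, 3); set L[2][1]=3

L[2][0] = 1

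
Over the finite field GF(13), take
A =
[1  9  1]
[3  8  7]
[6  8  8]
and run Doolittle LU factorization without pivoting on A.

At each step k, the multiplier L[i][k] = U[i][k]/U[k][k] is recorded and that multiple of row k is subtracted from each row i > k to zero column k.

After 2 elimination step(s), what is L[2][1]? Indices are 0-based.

L[2][1] = 12

[col 0] pivot 1
  R1 -= 3*R0 → (0, 7, 4)  (L[1][0] := 3)
  R2 -= 6*R0 → (0, 6, 2)  (L[2][0] := 6)
[col 1] pivot 7
  R2 -= 12*R1 → (0, 0, 6)  (L[2][1] := 12)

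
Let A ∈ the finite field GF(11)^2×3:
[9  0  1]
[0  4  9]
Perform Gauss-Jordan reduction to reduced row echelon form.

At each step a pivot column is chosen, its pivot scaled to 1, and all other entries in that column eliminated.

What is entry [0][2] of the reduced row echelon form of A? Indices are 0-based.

[1] R0 /= 9  ⇒  (1, 0, 5)
[2] R1 /= 4  ⇒  (0, 1, 5)

M[0][2] = 5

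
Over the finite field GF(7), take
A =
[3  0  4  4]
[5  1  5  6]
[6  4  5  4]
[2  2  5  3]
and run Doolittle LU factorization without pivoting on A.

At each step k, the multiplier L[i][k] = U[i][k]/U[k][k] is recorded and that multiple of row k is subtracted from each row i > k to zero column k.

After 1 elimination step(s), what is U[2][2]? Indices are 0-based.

Step 1: pivot at (0,0) is 3.
  row1 ← row1 − (4)·row0  ⇒  L[1][0]=4, U row1=(0, 1, 3, 4)
  row2 ← row2 − (2)·row0  ⇒  L[2][0]=2, U row2=(0, 4, 4, 3)
  row3 ← row3 − (3)·row0  ⇒  L[3][0]=3, U row3=(0, 2, 0, 5)

U[2][2] = 4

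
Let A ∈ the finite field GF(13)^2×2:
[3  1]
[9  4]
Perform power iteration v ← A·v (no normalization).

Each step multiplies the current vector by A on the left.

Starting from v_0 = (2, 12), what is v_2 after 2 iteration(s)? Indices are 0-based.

v_0 = (2, 12).
v_1 = A·v_0 = (5, 1).
v_2 = A·v_1 = (3, 10).

v_2 = (3, 10)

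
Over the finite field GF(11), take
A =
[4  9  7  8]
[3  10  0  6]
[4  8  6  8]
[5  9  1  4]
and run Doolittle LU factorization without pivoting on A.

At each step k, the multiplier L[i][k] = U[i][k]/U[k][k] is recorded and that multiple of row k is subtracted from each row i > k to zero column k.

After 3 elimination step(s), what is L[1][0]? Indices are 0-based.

k=0: U[0][0]=4
  eliminate (1,0): mult=9, new row 1: (0, 6, 3, 0); set L[1][0]=9
  eliminate (2,0): mult=1, new row 2: (0, 10, 10, 0); set L[2][0]=1
  eliminate (3,0): mult=4, new row 3: (0, 6, 6, 5); set L[3][0]=4
k=1: U[1][1]=6
  eliminate (2,1): mult=9, new row 2: (0, 0, 5, 0); set L[2][1]=9
  eliminate (3,1): mult=1, new row 3: (0, 0, 3, 5); set L[3][1]=1
k=2: U[2][2]=5
  eliminate (3,2): mult=5, new row 3: (0, 0, 0, 5); set L[3][2]=5

L[1][0] = 9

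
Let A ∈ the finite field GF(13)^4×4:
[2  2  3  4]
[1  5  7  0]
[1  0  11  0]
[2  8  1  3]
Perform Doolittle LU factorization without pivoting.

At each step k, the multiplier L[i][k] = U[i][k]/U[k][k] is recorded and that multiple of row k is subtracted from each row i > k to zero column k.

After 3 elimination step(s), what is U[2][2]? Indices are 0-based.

U[2][2] = 6

Step 1: pivot at (0,0) is 2.
  row1 ← row1 − (7)·row0  ⇒  L[1][0]=7, U row1=(0, 4, 12, 11)
  row2 ← row2 − (7)·row0  ⇒  L[2][0]=7, U row2=(0, 12, 3, 11)
  row3 ← row3 − (1)·row0  ⇒  L[3][0]=1, U row3=(0, 6, 11, 12)
Step 2: pivot at (1,1) is 4.
  row2 ← row2 − (3)·row1  ⇒  L[2][1]=3, U row2=(0, 0, 6, 4)
  row3 ← row3 − (8)·row1  ⇒  L[3][1]=8, U row3=(0, 0, 6, 2)
Step 3: pivot at (2,2) is 6.
  row3 ← row3 − (1)·row2  ⇒  L[3][2]=1, U row3=(0, 0, 0, 11)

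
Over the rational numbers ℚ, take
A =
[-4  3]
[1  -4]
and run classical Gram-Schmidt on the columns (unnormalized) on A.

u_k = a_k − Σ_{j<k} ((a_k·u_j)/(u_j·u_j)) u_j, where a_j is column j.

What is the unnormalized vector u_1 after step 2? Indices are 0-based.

u_1 = (-13/17, -52/17)

Step 1: u_0 = a_0 = (-4, 1).
Step 2: u_1 = a_1 − (-16/17)·u_0 = (-13/17, -52/17).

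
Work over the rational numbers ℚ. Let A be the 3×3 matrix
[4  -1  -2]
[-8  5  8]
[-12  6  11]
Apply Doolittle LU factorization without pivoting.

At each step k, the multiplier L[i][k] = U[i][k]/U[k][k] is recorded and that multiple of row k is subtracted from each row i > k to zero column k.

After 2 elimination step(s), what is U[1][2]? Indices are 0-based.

U[1][2] = 4

k=0: U[0][0]=4
  eliminate (1,0): mult=-2, new row 1: (0, 3, 4); set L[1][0]=-2
  eliminate (2,0): mult=-3, new row 2: (0, 3, 5); set L[2][0]=-3
k=1: U[1][1]=3
  eliminate (2,1): mult=1, new row 2: (0, 0, 1); set L[2][1]=1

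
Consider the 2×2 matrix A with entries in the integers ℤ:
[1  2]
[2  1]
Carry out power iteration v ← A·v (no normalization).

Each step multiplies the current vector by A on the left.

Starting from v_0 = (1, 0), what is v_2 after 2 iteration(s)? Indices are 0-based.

v_0 = (1, 0).
v_1 = A·v_0 = (1, 2).
v_2 = A·v_1 = (5, 4).

v_2 = (5, 4)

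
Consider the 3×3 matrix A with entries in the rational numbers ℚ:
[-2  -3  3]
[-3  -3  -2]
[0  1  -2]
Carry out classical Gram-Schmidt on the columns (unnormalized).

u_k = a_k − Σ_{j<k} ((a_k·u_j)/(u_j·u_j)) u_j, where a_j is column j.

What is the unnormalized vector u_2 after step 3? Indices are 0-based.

Step 1: u_0 = a_0 = (-2, -3, 0).
Step 2: u_1 = a_1 − (15/13)·u_0 = (-9/13, 6/13, 1).
Step 3: u_2 = a_2 − (0)·u_0 − (-65/22)·u_1 = (21/22, -7/11, 21/22).

u_2 = (21/22, -7/11, 21/22)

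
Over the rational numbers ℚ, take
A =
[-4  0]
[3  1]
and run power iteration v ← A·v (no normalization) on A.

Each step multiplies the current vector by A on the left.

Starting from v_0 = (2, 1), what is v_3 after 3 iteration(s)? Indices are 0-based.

v_0 = (2, 1).
v_1 = A·v_0 = (-8, 7).
v_2 = A·v_1 = (32, -17).
v_3 = A·v_2 = (-128, 79).

v_3 = (-128, 79)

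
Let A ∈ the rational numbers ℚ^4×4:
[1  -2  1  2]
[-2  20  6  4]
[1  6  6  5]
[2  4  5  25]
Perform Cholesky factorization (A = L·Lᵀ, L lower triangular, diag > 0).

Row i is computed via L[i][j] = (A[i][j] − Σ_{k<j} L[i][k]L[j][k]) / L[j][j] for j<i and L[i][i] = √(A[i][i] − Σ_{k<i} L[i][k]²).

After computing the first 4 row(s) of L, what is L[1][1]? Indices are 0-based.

Step 1: L[0][0] = √(1) = 1.
  L[1][0] = (-2) / L[0][0] = -2.
Step 2: L[1][1] = √(16) = 4.
  L[2][0] = (1) / L[0][0] = 1.
  L[2][1] = (8) / L[1][1] = 2.
Step 3: L[2][2] = √(1) = 1.
  L[3][0] = (2) / L[0][0] = 2.
  L[3][1] = (8) / L[1][1] = 2.
  L[3][2] = (-1) / L[2][2] = -1.
Step 4: L[3][3] = √(16) = 4.

L[1][1] = 4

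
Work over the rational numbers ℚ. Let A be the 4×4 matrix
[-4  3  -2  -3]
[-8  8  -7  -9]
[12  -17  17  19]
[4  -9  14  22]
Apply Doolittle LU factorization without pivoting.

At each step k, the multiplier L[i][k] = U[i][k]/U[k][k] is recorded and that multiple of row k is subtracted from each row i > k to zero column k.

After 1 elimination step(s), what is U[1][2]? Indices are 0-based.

[col 0] pivot -4
  R1 -= 2*R0 → (0, 2, -3, -3)  (L[1][0] := 2)
  R2 -= -3*R0 → (0, -8, 11, 10)  (L[2][0] := -3)
  R3 -= -1*R0 → (0, -6, 12, 19)  (L[3][0] := -1)

U[1][2] = -3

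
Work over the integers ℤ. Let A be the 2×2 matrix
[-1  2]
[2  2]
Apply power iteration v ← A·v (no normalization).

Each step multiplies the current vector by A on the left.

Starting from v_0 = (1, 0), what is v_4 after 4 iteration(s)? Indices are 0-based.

v_4 = (29, 26)

v_0 = (1, 0).
v_1 = A·v_0 = (-1, 2).
v_2 = A·v_1 = (5, 2).
v_3 = A·v_2 = (-1, 14).
v_4 = A·v_3 = (29, 26).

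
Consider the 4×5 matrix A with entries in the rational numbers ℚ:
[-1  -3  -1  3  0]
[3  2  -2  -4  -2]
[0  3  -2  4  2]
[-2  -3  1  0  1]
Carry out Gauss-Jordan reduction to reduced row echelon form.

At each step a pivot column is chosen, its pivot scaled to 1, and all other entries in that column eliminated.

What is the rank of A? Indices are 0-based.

pivot(0,0)=-1: scale R0 → (1, 3, 1, -3, 0)
  clear (1,0): R1 −= (3)R0 → (0, -7, -5, 5, -2)
  clear (3,0): R3 −= (-2)R0 → (0, 3, 3, -6, 1)
pivot(1,1)=-7: scale R1 → (0, 1, 5/7, -5/7, 2/7)
  clear (0,1): R0 −= (3)R1 → (1, 0, -8/7, -6/7, -6/7)
  clear (2,1): R2 −= (3)R1 → (0, 0, -29/7, 43/7, 8/7)
  clear (3,1): R3 −= (3)R1 → (0, 0, 6/7, -27/7, 1/7)
pivot(2,2)=-29/7: scale R2 → (0, 0, 1, -43/29, -8/29)
  clear (0,2): R0 −= (-8/7)R2 → (1, 0, 0, -74/29, -34/29)
  clear (1,2): R1 −= (5/7)R2 → (0, 1, 0, 10/29, 14/29)
  clear (3,2): R3 −= (6/7)R2 → (0, 0, 0, -75/29, 11/29)
pivot(3,3)=-75/29: scale R3 → (0, 0, 0, 1, -11/75)
  clear (0,3): R0 −= (-74/29)R3 → (1, 0, 0, 0, -116/75)
  clear (1,3): R1 −= (10/29)R3 → (0, 1, 0, 0, 8/15)
  clear (2,3): R2 −= (-43/29)R3 → (0, 0, 1, 0, -37/75)

rank = 4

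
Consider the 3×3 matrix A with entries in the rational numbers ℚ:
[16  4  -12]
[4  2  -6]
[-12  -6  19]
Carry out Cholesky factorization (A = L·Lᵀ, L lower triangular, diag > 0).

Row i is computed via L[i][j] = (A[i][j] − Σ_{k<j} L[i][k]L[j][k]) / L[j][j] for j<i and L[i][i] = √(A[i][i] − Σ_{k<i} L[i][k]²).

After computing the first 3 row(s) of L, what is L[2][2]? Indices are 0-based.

L[2][2] = 1

Step 1: L[0][0] = √(16) = 4.
  L[1][0] = (4) / L[0][0] = 1.
Step 2: L[1][1] = √(1) = 1.
  L[2][0] = (-12) / L[0][0] = -3.
  L[2][1] = (-3) / L[1][1] = -3.
Step 3: L[2][2] = √(1) = 1.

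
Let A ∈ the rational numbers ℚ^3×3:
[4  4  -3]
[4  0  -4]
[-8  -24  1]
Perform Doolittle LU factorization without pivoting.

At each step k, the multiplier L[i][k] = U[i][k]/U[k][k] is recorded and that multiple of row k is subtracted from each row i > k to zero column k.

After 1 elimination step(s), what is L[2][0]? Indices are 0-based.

Step 1: pivot at (0,0) is 4.
  row1 ← row1 − (1)·row0  ⇒  L[1][0]=1, U row1=(0, -4, -1)
  row2 ← row2 − (-2)·row0  ⇒  L[2][0]=-2, U row2=(0, -16, -5)

L[2][0] = -2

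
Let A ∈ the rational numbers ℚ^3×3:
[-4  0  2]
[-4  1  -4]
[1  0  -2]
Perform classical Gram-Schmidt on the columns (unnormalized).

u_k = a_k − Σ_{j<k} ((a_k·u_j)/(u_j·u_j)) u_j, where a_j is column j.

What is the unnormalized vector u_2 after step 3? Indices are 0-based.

Step 1: u_0 = a_0 = (-4, -4, 1).
Step 2: u_1 = a_1 − (-4/33)·u_0 = (-16/33, 17/33, 4/33).
Step 3: u_2 = a_2 − (2/11)·u_0 − (-108/17)·u_1 = (-6/17, 0, -24/17).

u_2 = (-6/17, 0, -24/17)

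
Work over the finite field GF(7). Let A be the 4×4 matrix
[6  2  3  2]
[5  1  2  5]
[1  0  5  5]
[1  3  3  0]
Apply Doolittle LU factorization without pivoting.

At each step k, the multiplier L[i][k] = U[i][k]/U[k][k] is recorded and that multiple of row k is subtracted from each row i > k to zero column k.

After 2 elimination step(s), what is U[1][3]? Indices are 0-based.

U[1][3] = 1

k=0: U[0][0]=6
  eliminate (1,0): mult=2, new row 1: (0, 4, 3, 1); set L[1][0]=2
  eliminate (2,0): mult=6, new row 2: (0, 2, 1, 0); set L[2][0]=6
  eliminate (3,0): mult=6, new row 3: (0, 5, 6, 2); set L[3][0]=6
k=1: U[1][1]=4
  eliminate (2,1): mult=4, new row 2: (0, 0, 3, 3); set L[2][1]=4
  eliminate (3,1): mult=3, new row 3: (0, 0, 4, 6); set L[3][1]=3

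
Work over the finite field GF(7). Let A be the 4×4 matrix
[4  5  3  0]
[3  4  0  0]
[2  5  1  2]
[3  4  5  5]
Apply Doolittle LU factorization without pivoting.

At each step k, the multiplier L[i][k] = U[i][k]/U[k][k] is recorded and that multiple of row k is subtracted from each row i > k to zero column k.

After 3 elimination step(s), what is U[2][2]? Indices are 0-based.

U[2][2] = 1

Step 1: pivot at (0,0) is 4.
  row1 ← row1 − (6)·row0  ⇒  L[1][0]=6, U row1=(0, 2, 3, 0)
  row2 ← row2 − (4)·row0  ⇒  L[2][0]=4, U row2=(0, 6, 3, 2)
  row3 ← row3 − (6)·row0  ⇒  L[3][0]=6, U row3=(0, 2, 1, 5)
Step 2: pivot at (1,1) is 2.
  row2 ← row2 − (3)·row1  ⇒  L[2][1]=3, U row2=(0, 0, 1, 2)
  row3 ← row3 − (1)·row1  ⇒  L[3][1]=1, U row3=(0, 0, 5, 5)
Step 3: pivot at (2,2) is 1.
  row3 ← row3 − (5)·row2  ⇒  L[3][2]=5, U row3=(0, 0, 0, 2)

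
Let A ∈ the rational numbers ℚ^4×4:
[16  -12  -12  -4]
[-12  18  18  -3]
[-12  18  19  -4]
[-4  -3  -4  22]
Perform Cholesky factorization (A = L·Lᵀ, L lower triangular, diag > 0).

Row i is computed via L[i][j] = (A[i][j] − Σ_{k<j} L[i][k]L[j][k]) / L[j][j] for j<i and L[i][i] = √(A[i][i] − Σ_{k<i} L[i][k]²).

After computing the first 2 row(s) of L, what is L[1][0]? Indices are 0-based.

Step 1: L[0][0] = √(16) = 4.
  L[1][0] = (-12) / L[0][0] = -3.
Step 2: L[1][1] = √(9) = 3.

L[1][0] = -3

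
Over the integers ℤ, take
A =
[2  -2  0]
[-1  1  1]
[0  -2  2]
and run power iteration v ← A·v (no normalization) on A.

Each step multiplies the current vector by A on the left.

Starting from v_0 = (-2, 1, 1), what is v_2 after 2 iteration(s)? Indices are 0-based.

v_0 = (-2, 1, 1).
v_1 = A·v_0 = (-6, 4, 0).
v_2 = A·v_1 = (-20, 10, -8).

v_2 = (-20, 10, -8)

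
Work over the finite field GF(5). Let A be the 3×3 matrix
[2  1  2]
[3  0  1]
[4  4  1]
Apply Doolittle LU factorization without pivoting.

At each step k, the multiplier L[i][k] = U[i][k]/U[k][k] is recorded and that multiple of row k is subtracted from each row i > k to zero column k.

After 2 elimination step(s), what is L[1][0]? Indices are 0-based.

Step 1: pivot at (0,0) is 2.
  row1 ← row1 − (4)·row0  ⇒  L[1][0]=4, U row1=(0, 1, 3)
  row2 ← row2 − (2)·row0  ⇒  L[2][0]=2, U row2=(0, 2, 2)
Step 2: pivot at (1,1) is 1.
  row2 ← row2 − (2)·row1  ⇒  L[2][1]=2, U row2=(0, 0, 1)

L[1][0] = 4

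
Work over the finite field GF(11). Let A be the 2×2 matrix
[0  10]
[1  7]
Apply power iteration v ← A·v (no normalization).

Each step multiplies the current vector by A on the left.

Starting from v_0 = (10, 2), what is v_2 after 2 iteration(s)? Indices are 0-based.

v_0 = (10, 2).
v_1 = A·v_0 = (9, 2).
v_2 = A·v_1 = (9, 1).

v_2 = (9, 1)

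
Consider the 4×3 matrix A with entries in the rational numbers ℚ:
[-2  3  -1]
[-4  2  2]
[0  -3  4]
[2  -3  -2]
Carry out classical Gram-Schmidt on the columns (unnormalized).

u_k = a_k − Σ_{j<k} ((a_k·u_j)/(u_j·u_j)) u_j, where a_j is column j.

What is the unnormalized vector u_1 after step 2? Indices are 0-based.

u_1 = (4/3, -4/3, -3, -4/3)

Step 1: u_0 = a_0 = (-2, -4, 0, 2).
Step 2: u_1 = a_1 − (-5/6)·u_0 = (4/3, -4/3, -3, -4/3).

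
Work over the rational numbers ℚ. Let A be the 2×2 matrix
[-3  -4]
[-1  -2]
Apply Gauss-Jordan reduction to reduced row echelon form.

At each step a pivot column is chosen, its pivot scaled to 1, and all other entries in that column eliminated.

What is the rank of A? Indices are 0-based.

rank = 2

pivot(0,0)=-3: scale R0 → (1, 4/3)
  clear (1,0): R1 −= (-1)R0 → (0, -2/3)
pivot(1,1)=-2/3: scale R1 → (0, 1)
  clear (0,1): R0 −= (4/3)R1 → (1, 0)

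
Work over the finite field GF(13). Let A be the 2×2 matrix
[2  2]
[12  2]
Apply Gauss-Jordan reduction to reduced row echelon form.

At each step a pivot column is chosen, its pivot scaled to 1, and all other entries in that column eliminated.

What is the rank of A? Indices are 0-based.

rank = 2

step 1: normalize row 0 (÷2) = (1, 1)
  row 1: subtract 12×row0 = (0, 3)
step 2: normalize row 1 (÷3) = (0, 1)
  row 0: subtract 1×row1 = (1, 0)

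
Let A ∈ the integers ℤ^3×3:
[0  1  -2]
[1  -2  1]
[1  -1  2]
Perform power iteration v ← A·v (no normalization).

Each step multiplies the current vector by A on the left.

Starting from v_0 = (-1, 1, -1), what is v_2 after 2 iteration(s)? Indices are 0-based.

v_2 = (4, 7, -1)

v_0 = (-1, 1, -1).
v_1 = A·v_0 = (3, -4, -4).
v_2 = A·v_1 = (4, 7, -1).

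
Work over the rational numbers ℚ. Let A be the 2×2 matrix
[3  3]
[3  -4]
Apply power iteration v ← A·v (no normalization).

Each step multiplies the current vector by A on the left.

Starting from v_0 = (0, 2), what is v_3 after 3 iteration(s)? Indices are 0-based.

v_0 = (0, 2).
v_1 = A·v_0 = (6, -8).
v_2 = A·v_1 = (-6, 50).
v_3 = A·v_2 = (132, -218).

v_3 = (132, -218)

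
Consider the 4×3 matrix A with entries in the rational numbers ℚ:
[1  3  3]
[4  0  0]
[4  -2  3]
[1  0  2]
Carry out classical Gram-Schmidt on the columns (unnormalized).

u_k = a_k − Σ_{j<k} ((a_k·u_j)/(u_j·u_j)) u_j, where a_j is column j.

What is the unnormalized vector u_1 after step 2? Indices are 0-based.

Step 1: u_0 = a_0 = (1, 4, 4, 1).
Step 2: u_1 = a_1 − (-5/34)·u_0 = (107/34, 10/17, -24/17, 5/34).

u_1 = (107/34, 10/17, -24/17, 5/34)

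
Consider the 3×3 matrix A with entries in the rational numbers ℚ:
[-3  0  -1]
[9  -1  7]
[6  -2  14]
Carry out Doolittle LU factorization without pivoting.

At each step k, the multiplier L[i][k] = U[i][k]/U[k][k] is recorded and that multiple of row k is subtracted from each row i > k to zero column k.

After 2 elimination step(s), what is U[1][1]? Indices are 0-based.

k=0: U[0][0]=-3
  eliminate (1,0): mult=-3, new row 1: (0, -1, 4); set L[1][0]=-3
  eliminate (2,0): mult=-2, new row 2: (0, -2, 12); set L[2][0]=-2
k=1: U[1][1]=-1
  eliminate (2,1): mult=2, new row 2: (0, 0, 4); set L[2][1]=2

U[1][1] = -1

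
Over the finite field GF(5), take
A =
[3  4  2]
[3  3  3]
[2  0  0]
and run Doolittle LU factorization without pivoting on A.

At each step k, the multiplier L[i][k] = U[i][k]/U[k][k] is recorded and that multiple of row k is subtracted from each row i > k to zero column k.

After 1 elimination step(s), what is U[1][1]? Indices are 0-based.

U[1][1] = 4

[col 0] pivot 3
  R1 -= 1*R0 → (0, 4, 1)  (L[1][0] := 1)
  R2 -= 4*R0 → (0, 4, 2)  (L[2][0] := 4)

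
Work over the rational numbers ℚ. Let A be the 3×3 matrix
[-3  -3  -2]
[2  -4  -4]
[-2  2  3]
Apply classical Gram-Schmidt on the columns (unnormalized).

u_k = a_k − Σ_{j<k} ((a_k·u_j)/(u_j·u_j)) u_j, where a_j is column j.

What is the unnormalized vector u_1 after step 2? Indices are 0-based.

Step 1: u_0 = a_0 = (-3, 2, -2).
Step 2: u_1 = a_1 − (-3/17)·u_0 = (-60/17, -62/17, 28/17).

u_1 = (-60/17, -62/17, 28/17)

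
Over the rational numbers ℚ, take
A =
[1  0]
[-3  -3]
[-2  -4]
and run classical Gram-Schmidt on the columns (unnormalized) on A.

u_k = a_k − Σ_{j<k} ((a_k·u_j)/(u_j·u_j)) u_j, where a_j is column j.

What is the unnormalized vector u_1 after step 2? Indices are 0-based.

Step 1: u_0 = a_0 = (1, -3, -2).
Step 2: u_1 = a_1 − (17/14)·u_0 = (-17/14, 9/14, -11/7).

u_1 = (-17/14, 9/14, -11/7)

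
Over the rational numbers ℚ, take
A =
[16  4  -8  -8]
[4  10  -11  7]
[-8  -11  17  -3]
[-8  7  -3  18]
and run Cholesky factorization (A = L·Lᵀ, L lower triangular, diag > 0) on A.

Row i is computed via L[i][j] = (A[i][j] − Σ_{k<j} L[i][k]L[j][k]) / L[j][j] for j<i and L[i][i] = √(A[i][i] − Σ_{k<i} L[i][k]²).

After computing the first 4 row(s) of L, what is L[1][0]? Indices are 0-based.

L[1][0] = 1

Step 1: L[0][0] = √(16) = 4.
  L[1][0] = (4) / L[0][0] = 1.
Step 2: L[1][1] = √(9) = 3.
  L[2][0] = (-8) / L[0][0] = -2.
  L[2][1] = (-9) / L[1][1] = -3.
Step 3: L[2][2] = √(4) = 2.
  L[3][0] = (-8) / L[0][0] = -2.
  L[3][1] = (9) / L[1][1] = 3.
  L[3][2] = (2) / L[2][2] = 1.
Step 4: L[3][3] = √(4) = 2.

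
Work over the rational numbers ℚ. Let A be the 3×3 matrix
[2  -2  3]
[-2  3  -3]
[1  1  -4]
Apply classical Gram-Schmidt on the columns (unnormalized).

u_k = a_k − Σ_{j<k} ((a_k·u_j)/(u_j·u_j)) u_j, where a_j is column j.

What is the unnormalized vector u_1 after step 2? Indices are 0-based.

u_1 = (0, 1, 2)

Step 1: u_0 = a_0 = (2, -2, 1).
Step 2: u_1 = a_1 − (-1)·u_0 = (0, 1, 2).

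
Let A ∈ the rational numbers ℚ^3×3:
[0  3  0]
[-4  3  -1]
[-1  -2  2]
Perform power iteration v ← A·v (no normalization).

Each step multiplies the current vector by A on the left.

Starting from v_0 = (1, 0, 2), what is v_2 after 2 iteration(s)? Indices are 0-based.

v_2 = (-18, -21, 18)

v_0 = (1, 0, 2).
v_1 = A·v_0 = (0, -6, 3).
v_2 = A·v_1 = (-18, -21, 18).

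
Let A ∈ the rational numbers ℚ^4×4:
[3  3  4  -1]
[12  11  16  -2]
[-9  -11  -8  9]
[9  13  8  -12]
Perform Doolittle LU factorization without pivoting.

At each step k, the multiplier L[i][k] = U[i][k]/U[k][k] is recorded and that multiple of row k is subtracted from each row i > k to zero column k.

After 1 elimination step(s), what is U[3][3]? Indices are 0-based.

k=0: U[0][0]=3
  eliminate (1,0): mult=4, new row 1: (0, -1, 0, 2); set L[1][0]=4
  eliminate (2,0): mult=-3, new row 2: (0, -2, 4, 6); set L[2][0]=-3
  eliminate (3,0): mult=3, new row 3: (0, 4, -4, -9); set L[3][0]=3

U[3][3] = -9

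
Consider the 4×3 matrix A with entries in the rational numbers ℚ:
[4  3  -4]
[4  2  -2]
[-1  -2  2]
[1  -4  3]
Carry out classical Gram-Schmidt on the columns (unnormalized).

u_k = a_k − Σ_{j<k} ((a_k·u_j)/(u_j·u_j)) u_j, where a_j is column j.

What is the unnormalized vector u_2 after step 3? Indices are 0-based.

u_2 = (-73/133, 242/399, 65/798, -17/114)

Step 1: u_0 = a_0 = (4, 4, -1, 1).
Step 2: u_1 = a_1 − (9/17)·u_0 = (15/17, -2/17, -25/17, -77/17).
Step 3: u_2 = a_2 − (-23/34)·u_0 − (-337/399)·u_1 = (-73/133, 242/399, 65/798, -17/114).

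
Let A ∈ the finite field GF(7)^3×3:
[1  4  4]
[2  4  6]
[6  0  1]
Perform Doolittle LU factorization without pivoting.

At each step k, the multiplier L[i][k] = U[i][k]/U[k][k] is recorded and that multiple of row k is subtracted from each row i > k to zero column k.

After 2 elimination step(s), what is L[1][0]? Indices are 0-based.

Step 1: pivot at (0,0) is 1.
  row1 ← row1 − (2)·row0  ⇒  L[1][0]=2, U row1=(0, 3, 5)
  row2 ← row2 − (6)·row0  ⇒  L[2][0]=6, U row2=(0, 4, 5)
Step 2: pivot at (1,1) is 3.
  row2 ← row2 − (6)·row1  ⇒  L[2][1]=6, U row2=(0, 0, 3)

L[1][0] = 2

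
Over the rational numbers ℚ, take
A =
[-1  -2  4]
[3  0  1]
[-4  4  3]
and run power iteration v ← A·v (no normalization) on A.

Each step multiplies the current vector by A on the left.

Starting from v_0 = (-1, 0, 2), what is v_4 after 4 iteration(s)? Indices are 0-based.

v_4 = (-87, -455, 902)

v_0 = (-1, 0, 2).
v_1 = A·v_0 = (9, -1, 10).
v_2 = A·v_1 = (33, 37, -10).
v_3 = A·v_2 = (-147, 89, -14).
v_4 = A·v_3 = (-87, -455, 902).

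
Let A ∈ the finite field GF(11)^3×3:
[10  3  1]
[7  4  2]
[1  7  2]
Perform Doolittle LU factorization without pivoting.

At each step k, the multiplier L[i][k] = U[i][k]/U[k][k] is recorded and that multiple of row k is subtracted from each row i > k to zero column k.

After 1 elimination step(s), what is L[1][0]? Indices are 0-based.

Step 1: pivot at (0,0) is 10.
  row1 ← row1 − (4)·row0  ⇒  L[1][0]=4, U row1=(0, 3, 9)
  row2 ← row2 − (10)·row0  ⇒  L[2][0]=10, U row2=(0, 10, 3)

L[1][0] = 4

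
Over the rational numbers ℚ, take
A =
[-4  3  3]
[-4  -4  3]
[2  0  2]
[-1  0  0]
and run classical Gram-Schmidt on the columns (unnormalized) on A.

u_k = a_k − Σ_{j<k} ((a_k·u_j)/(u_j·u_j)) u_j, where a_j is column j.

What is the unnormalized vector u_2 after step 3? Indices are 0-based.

u_2 = (868/909, 217/303, 2794/909, -488/909)

Step 1: u_0 = a_0 = (-4, -4, 2, -1).
Step 2: u_1 = a_1 − (4/37)·u_0 = (127/37, -132/37, -8/37, 4/37).
Step 3: u_2 = a_2 − (-20/37)·u_0 − (-31/909)·u_1 = (868/909, 217/303, 2794/909, -488/909).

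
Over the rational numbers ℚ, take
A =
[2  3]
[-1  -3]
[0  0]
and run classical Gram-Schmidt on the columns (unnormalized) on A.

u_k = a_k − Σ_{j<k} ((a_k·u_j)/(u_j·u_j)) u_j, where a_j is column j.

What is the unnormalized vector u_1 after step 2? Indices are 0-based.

u_1 = (-3/5, -6/5, 0)

Step 1: u_0 = a_0 = (2, -1, 0).
Step 2: u_1 = a_1 − (9/5)·u_0 = (-3/5, -6/5, 0).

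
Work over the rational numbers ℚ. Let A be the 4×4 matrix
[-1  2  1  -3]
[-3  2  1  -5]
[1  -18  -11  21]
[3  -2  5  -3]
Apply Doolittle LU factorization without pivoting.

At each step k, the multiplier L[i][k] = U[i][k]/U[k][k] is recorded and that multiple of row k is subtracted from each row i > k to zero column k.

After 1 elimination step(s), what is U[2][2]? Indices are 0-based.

U[2][2] = -10

Step 1: pivot at (0,0) is -1.
  row1 ← row1 − (3)·row0  ⇒  L[1][0]=3, U row1=(0, -4, -2, 4)
  row2 ← row2 − (-1)·row0  ⇒  L[2][0]=-1, U row2=(0, -16, -10, 18)
  row3 ← row3 − (-3)·row0  ⇒  L[3][0]=-3, U row3=(0, 4, 8, -12)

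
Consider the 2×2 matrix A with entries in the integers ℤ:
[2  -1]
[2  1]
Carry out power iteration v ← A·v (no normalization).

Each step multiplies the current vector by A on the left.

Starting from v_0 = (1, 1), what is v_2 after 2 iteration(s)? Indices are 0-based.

v_2 = (-1, 5)

v_0 = (1, 1).
v_1 = A·v_0 = (1, 3).
v_2 = A·v_1 = (-1, 5).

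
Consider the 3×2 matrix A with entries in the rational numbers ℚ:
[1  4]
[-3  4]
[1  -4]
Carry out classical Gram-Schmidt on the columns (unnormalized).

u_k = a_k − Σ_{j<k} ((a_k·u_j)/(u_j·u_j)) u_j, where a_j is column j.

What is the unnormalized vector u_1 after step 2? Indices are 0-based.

Step 1: u_0 = a_0 = (1, -3, 1).
Step 2: u_1 = a_1 − (-12/11)·u_0 = (56/11, 8/11, -32/11).

u_1 = (56/11, 8/11, -32/11)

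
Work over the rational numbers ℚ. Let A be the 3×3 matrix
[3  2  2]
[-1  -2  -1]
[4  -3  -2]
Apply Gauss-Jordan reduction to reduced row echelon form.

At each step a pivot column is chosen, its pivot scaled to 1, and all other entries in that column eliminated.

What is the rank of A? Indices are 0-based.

rank = 3

pivot(0,0)=3: scale R0 → (1, 2/3, 2/3)
  clear (1,0): R1 −= (-1)R0 → (0, -4/3, -1/3)
  clear (2,0): R2 −= (4)R0 → (0, -17/3, -14/3)
pivot(1,1)=-4/3: scale R1 → (0, 1, 1/4)
  clear (0,1): R0 −= (2/3)R1 → (1, 0, 1/2)
  clear (2,1): R2 −= (-17/3)R1 → (0, 0, -13/4)
pivot(2,2)=-13/4: scale R2 → (0, 0, 1)
  clear (0,2): R0 −= (1/2)R2 → (1, 0, 0)
  clear (1,2): R1 −= (1/4)R2 → (0, 1, 0)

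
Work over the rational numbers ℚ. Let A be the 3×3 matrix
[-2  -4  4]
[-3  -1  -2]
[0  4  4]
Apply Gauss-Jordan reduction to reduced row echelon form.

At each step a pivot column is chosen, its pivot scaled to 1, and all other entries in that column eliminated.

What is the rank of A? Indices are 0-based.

[1] R0 /= -2  ⇒  (1, 2, -2)
     R1 -= -3·R0  ⇒  (0, 5, -8)
[2] R1 /= 5  ⇒  (0, 1, -8/5)
     R0 -= 2·R1  ⇒  (1, 0, 6/5)
     R2 -= 4·R1  ⇒  (0, 0, 52/5)
[3] R2 /= 52/5  ⇒  (0, 0, 1)
     R0 -= 6/5·R2  ⇒  (1, 0, 0)
     R1 -= -8/5·R2  ⇒  (0, 1, 0)

rank = 3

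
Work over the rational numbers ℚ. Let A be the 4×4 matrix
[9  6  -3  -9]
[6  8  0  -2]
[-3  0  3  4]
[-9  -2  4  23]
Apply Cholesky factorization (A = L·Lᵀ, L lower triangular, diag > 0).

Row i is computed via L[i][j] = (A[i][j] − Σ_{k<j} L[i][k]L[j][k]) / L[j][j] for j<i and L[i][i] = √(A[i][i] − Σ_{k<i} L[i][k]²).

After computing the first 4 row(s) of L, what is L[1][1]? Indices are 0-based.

L[1][1] = 2

Step 1: L[0][0] = √(9) = 3.
  L[1][0] = (6) / L[0][0] = 2.
Step 2: L[1][1] = √(4) = 2.
  L[2][0] = (-3) / L[0][0] = -1.
  L[2][1] = (2) / L[1][1] = 1.
Step 3: L[2][2] = √(1) = 1.
  L[3][0] = (-9) / L[0][0] = -3.
  L[3][1] = (4) / L[1][1] = 2.
  L[3][2] = (-1) / L[2][2] = -1.
Step 4: L[3][3] = √(9) = 3.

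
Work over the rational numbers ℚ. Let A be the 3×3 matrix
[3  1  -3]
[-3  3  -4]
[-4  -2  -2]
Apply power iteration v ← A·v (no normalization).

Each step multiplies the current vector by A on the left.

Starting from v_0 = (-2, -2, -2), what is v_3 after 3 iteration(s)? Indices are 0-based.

v_0 = (-2, -2, -2).
v_1 = A·v_0 = (-2, 8, 16).
v_2 = A·v_1 = (-46, -34, -40).
v_3 = A·v_2 = (-52, 196, 332).

v_3 = (-52, 196, 332)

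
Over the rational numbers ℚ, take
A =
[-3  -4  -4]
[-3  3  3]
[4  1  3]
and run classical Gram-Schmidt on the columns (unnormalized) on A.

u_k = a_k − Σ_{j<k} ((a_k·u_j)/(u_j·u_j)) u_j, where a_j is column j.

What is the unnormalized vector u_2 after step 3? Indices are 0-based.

Step 1: u_0 = a_0 = (-3, -3, 4).
Step 2: u_1 = a_1 − (7/34)·u_0 = (-115/34, 123/34, 3/17).
Step 3: u_2 = a_2 − (15/34)·u_0 − (847/835)·u_1 = (126/167, 546/835, 882/835).

u_2 = (126/167, 546/835, 882/835)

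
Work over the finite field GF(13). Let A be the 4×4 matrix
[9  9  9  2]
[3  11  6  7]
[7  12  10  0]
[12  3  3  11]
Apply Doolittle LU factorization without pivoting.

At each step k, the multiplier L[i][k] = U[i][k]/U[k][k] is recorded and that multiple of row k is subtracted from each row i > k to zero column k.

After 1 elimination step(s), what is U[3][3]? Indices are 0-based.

U[3][3] = 4

Step 1: pivot at (0,0) is 9.
  row1 ← row1 − (9)·row0  ⇒  L[1][0]=9, U row1=(0, 8, 3, 2)
  row2 ← row2 − (8)·row0  ⇒  L[2][0]=8, U row2=(0, 5, 3, 10)
  row3 ← row3 − (10)·row0  ⇒  L[3][0]=10, U row3=(0, 4, 4, 4)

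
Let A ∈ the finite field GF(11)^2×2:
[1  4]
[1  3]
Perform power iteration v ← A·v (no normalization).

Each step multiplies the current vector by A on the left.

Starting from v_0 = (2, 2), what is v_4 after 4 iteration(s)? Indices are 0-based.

v_4 = (6, 5)

v_0 = (2, 2).
v_1 = A·v_0 = (10, 8).
v_2 = A·v_1 = (9, 1).
v_3 = A·v_2 = (2, 1).
v_4 = A·v_3 = (6, 5).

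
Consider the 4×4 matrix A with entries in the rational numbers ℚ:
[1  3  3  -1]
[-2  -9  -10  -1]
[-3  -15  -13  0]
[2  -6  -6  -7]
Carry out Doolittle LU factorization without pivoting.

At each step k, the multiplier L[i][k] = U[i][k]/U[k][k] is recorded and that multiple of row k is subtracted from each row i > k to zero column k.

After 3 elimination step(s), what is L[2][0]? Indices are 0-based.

Step 1: pivot at (0,0) is 1.
  row1 ← row1 − (-2)·row0  ⇒  L[1][0]=-2, U row1=(0, -3, -4, -3)
  row2 ← row2 − (-3)·row0  ⇒  L[2][0]=-3, U row2=(0, -6, -4, -3)
  row3 ← row3 − (2)·row0  ⇒  L[3][0]=2, U row3=(0, -12, -12, -5)
Step 2: pivot at (1,1) is -3.
  row2 ← row2 − (2)·row1  ⇒  L[2][1]=2, U row2=(0, 0, 4, 3)
  row3 ← row3 − (4)·row1  ⇒  L[3][1]=4, U row3=(0, 0, 4, 7)
Step 3: pivot at (2,2) is 4.
  row3 ← row3 − (1)·row2  ⇒  L[3][2]=1, U row3=(0, 0, 0, 4)

L[2][0] = -3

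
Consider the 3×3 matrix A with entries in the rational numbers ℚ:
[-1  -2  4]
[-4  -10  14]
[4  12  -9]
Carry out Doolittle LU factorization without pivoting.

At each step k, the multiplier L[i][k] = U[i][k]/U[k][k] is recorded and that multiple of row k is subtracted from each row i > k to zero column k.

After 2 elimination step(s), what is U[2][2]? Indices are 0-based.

k=0: U[0][0]=-1
  eliminate (1,0): mult=4, new row 1: (0, -2, -2); set L[1][0]=4
  eliminate (2,0): mult=-4, new row 2: (0, 4, 7); set L[2][0]=-4
k=1: U[1][1]=-2
  eliminate (2,1): mult=-2, new row 2: (0, 0, 3); set L[2][1]=-2

U[2][2] = 3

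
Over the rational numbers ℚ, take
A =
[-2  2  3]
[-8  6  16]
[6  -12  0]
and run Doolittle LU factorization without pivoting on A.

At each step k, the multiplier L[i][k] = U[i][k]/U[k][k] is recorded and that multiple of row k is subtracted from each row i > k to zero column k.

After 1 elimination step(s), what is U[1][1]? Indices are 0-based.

Step 1: pivot at (0,0) is -2.
  row1 ← row1 − (4)·row0  ⇒  L[1][0]=4, U row1=(0, -2, 4)
  row2 ← row2 − (-3)·row0  ⇒  L[2][0]=-3, U row2=(0, -6, 9)

U[1][1] = -2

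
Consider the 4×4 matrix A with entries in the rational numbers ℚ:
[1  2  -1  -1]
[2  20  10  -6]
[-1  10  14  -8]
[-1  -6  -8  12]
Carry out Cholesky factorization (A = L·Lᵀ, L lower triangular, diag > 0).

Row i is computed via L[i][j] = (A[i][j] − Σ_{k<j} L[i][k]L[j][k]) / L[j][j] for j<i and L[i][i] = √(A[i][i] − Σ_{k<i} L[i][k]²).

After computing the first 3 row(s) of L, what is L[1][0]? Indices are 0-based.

Step 1: L[0][0] = √(1) = 1.
  L[1][0] = (2) / L[0][0] = 2.
Step 2: L[1][1] = √(16) = 4.
  L[2][0] = (-1) / L[0][0] = -1.
  L[2][1] = (12) / L[1][1] = 3.
Step 3: L[2][2] = √(4) = 2.

L[1][0] = 2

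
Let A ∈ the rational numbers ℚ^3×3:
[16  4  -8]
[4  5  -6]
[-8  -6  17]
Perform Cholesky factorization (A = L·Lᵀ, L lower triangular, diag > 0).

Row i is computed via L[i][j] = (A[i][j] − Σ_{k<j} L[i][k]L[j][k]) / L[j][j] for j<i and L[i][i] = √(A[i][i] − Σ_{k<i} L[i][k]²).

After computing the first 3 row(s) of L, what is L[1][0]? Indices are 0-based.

L[1][0] = 1

Step 1: L[0][0] = √(16) = 4.
  L[1][0] = (4) / L[0][0] = 1.
Step 2: L[1][1] = √(4) = 2.
  L[2][0] = (-8) / L[0][0] = -2.
  L[2][1] = (-4) / L[1][1] = -2.
Step 3: L[2][2] = √(9) = 3.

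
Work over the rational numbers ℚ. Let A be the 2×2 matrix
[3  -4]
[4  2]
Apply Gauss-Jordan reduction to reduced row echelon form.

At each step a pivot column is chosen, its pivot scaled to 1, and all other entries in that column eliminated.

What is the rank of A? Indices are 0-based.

[1] R0 /= 3  ⇒  (1, -4/3)
     R1 -= 4·R0  ⇒  (0, 22/3)
[2] R1 /= 22/3  ⇒  (0, 1)
     R0 -= -4/3·R1  ⇒  (1, 0)

rank = 2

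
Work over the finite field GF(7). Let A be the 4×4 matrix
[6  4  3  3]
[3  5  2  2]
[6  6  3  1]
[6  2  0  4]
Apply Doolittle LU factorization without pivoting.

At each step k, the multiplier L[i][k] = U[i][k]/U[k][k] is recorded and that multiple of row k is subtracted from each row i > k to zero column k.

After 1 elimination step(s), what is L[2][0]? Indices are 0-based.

L[2][0] = 1

k=0: U[0][0]=6
  eliminate (1,0): mult=4, new row 1: (0, 3, 4, 4); set L[1][0]=4
  eliminate (2,0): mult=1, new row 2: (0, 2, 0, 5); set L[2][0]=1
  eliminate (3,0): mult=1, new row 3: (0, 5, 4, 1); set L[3][0]=1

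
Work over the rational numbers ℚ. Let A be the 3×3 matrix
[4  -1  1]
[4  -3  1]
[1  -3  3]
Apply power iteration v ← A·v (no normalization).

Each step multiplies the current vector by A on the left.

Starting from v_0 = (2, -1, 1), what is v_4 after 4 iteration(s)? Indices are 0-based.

v_4 = (408, 196, -206)

v_0 = (2, -1, 1).
v_1 = A·v_0 = (10, 12, 8).
v_2 = A·v_1 = (36, 12, -2).
v_3 = A·v_2 = (130, 106, -6).
v_4 = A·v_3 = (408, 196, -206).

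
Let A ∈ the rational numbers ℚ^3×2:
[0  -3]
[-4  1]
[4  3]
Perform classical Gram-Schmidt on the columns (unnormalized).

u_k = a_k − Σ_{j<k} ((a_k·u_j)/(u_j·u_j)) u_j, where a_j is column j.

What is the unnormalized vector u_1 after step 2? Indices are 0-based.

u_1 = (-3, 2, 2)

Step 1: u_0 = a_0 = (0, -4, 4).
Step 2: u_1 = a_1 − (1/4)·u_0 = (-3, 2, 2).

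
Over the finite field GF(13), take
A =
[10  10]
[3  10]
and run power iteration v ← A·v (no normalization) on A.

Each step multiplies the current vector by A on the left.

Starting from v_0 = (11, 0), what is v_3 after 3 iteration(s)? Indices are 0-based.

v_3 = (9, 9)

v_0 = (11, 0).
v_1 = A·v_0 = (6, 7).
v_2 = A·v_1 = (0, 10).
v_3 = A·v_2 = (9, 9).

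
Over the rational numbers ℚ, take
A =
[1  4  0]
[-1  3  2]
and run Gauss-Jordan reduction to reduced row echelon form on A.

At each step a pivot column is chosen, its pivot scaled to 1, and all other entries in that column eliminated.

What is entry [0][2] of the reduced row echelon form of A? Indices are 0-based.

M[0][2] = -8/7

pivot(0,0)=1: scale R0 → (1, 4, 0)
  clear (1,0): R1 −= (-1)R0 → (0, 7, 2)
pivot(1,1)=7: scale R1 → (0, 1, 2/7)
  clear (0,1): R0 −= (4)R1 → (1, 0, -8/7)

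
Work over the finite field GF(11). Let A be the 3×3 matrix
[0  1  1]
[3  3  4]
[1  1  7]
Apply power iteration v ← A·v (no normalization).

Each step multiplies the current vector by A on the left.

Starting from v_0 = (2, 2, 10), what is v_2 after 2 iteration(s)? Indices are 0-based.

v_2 = (5, 4, 10)

v_0 = (2, 2, 10).
v_1 = A·v_0 = (1, 8, 8).
v_2 = A·v_1 = (5, 4, 10).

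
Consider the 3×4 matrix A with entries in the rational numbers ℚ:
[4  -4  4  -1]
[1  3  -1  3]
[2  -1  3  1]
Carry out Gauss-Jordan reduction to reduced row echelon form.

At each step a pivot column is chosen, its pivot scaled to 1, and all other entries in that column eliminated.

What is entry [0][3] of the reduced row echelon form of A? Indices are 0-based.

M[0][3] = 1/3

pivot(0,0)=4: scale R0 → (1, -1, 1, -1/4)
  clear (1,0): R1 −= (1)R0 → (0, 4, -2, 13/4)
  clear (2,0): R2 −= (2)R0 → (0, 1, 1, 3/2)
pivot(1,1)=4: scale R1 → (0, 1, -1/2, 13/16)
  clear (0,1): R0 −= (-1)R1 → (1, 0, 1/2, 9/16)
  clear (2,1): R2 −= (1)R1 → (0, 0, 3/2, 11/16)
pivot(2,2)=3/2: scale R2 → (0, 0, 1, 11/24)
  clear (0,2): R0 −= (1/2)R2 → (1, 0, 0, 1/3)
  clear (1,2): R1 −= (-1/2)R2 → (0, 1, 0, 25/24)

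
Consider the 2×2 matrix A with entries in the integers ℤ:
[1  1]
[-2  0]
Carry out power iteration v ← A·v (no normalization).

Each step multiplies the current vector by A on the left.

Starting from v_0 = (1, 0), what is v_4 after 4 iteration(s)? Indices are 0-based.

v_4 = (-1, 6)

v_0 = (1, 0).
v_1 = A·v_0 = (1, -2).
v_2 = A·v_1 = (-1, -2).
v_3 = A·v_2 = (-3, 2).
v_4 = A·v_3 = (-1, 6).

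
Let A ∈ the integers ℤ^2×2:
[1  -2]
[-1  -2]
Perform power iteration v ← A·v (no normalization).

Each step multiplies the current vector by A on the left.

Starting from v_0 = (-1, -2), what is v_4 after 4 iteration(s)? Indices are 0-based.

v_0 = (-1, -2).
v_1 = A·v_0 = (3, 5).
v_2 = A·v_1 = (-7, -13).
v_3 = A·v_2 = (19, 33).
v_4 = A·v_3 = (-47, -85).

v_4 = (-47, -85)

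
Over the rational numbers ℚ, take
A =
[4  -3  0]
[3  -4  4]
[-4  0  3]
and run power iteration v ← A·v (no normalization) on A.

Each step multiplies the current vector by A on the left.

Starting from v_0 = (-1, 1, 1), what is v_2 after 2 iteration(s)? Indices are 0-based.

v_0 = (-1, 1, 1).
v_1 = A·v_0 = (-7, -3, 7).
v_2 = A·v_1 = (-19, 19, 49).

v_2 = (-19, 19, 49)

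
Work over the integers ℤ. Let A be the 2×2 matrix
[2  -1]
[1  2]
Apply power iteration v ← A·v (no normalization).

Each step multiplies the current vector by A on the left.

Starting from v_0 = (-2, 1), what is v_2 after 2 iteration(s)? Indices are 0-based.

v_0 = (-2, 1).
v_1 = A·v_0 = (-5, 0).
v_2 = A·v_1 = (-10, -5).

v_2 = (-10, -5)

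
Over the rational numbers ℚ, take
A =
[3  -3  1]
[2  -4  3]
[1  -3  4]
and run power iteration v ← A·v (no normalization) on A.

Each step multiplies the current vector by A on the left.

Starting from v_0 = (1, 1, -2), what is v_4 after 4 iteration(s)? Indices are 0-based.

v_0 = (1, 1, -2).
v_1 = A·v_0 = (-2, -8, -10).
v_2 = A·v_1 = (8, -2, -18).
v_3 = A·v_2 = (12, -30, -58).
v_4 = A·v_3 = (68, -30, -130).

v_4 = (68, -30, -130)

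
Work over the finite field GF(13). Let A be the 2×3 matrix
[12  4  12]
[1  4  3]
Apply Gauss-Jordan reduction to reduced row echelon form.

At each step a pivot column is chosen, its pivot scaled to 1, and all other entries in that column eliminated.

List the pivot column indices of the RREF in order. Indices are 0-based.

[1] R0 /= 12  ⇒  (1, 9, 1)
     R1 -= 1·R0  ⇒  (0, 8, 2)
[2] R1 /= 8  ⇒  (0, 1, 10)
     R0 -= 9·R1  ⇒  (1, 0, 2)

pivot columns: 0, 1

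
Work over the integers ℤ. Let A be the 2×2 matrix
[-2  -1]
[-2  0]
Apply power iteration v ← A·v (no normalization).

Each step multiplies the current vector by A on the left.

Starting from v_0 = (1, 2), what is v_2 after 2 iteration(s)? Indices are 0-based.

v_2 = (10, 8)

v_0 = (1, 2).
v_1 = A·v_0 = (-4, -2).
v_2 = A·v_1 = (10, 8).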